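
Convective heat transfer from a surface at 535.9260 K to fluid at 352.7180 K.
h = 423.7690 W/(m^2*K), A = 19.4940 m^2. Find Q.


dT = 183.2080 K
Q = 423.7690 * 19.4940 * 183.2080 = 1513472.6563 W

1513472.6563 W


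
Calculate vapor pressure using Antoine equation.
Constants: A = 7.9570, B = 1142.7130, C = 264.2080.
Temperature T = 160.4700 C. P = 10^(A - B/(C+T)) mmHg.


C+T = 424.6780
B/(C+T) = 2.6908
log10(P) = 7.9570 - 2.6908 = 5.2662
P = 10^5.2662 = 184597.0989 mmHg

184597.0989 mmHg


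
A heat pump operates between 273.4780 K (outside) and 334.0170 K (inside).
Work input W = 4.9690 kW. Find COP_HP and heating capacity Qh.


COP = 334.0170 / 60.5390 = 5.5174
Qh = 5.5174 * 4.9690 = 27.4159 kW

COP = 5.5174, Qh = 27.4159 kW


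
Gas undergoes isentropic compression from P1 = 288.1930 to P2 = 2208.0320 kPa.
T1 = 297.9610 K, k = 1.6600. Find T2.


(k-1)/k = 0.3976
(P2/P1)^exp = 2.2470
T2 = 297.9610 * 2.2470 = 669.5104 K

669.5104 K


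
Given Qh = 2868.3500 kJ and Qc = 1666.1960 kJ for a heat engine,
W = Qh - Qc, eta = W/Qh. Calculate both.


W = 2868.3500 - 1666.1960 = 1202.1540 kJ
eta = 1202.1540 / 2868.3500 = 0.4191 = 41.9110%

W = 1202.1540 kJ, eta = 41.9110%


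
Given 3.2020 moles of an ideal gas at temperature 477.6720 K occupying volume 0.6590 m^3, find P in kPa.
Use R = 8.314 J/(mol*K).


P = nRT/V = 3.2020 * 8.314 * 477.6720 / 0.6590
= 12716.3108 / 0.6590 = 19296.3744 Pa = 19.2964 kPa

19.2964 kPa


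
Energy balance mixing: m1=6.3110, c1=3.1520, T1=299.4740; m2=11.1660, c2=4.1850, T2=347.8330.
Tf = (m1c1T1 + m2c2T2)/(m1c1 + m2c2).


num = 22211.3535
den = 66.6220
Tf = 333.3938 K

333.3938 K


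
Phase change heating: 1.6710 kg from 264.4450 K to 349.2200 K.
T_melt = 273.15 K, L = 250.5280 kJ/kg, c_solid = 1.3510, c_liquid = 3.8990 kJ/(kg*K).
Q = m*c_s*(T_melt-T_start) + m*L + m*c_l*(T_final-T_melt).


Q1 (sensible, solid) = 1.6710 * 1.3510 * 8.7050 = 19.6517 kJ
Q2 (latent) = 1.6710 * 250.5280 = 418.6323 kJ
Q3 (sensible, liquid) = 1.6710 * 3.8990 * 76.0700 = 495.6135 kJ
Q_total = 933.8975 kJ

933.8975 kJ


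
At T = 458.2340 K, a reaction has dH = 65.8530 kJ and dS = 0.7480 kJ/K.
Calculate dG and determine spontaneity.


T*dS = 458.2340 * 0.7480 = 342.7590 kJ
dG = 65.8530 - 342.7590 = -276.9060 kJ (spontaneous)

dG = -276.9060 kJ, spontaneous


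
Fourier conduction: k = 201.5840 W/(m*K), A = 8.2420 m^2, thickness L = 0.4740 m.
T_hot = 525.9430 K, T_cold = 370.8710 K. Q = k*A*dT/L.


dT = 155.0720 K
Q = 201.5840 * 8.2420 * 155.0720 / 0.4740 = 543555.2756 W

543555.2756 W


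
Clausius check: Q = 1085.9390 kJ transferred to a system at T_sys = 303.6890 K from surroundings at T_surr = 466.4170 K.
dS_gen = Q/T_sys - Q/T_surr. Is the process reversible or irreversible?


dS_sys = 1085.9390/303.6890 = 3.5758 kJ/K
dS_surr = -1085.9390/466.4170 = -2.3283 kJ/K
dS_gen = 3.5758 - 2.3283 = 1.2476 kJ/K (irreversible)

dS_gen = 1.2476 kJ/K, irreversible


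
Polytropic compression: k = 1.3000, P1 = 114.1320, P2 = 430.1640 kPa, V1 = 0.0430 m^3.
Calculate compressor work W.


(k-1)/k = 0.2308
(P2/P1)^exp = 1.3582
W = 4.3333 * 114.1320 * 0.0430 * (1.3582 - 1) = 7.6185 kJ

7.6185 kJ


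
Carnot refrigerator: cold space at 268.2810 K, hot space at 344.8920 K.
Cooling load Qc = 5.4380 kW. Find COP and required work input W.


COP = 268.2810 / 76.6110 = 3.5019
W = 5.4380 / 3.5019 = 1.5529 kW

COP = 3.5019, W = 1.5529 kW


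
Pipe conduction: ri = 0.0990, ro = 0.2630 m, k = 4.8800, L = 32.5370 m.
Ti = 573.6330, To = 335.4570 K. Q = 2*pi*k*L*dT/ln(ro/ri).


dT = 238.1760 K
ln(ro/ri) = 0.9770
Q = 2*pi*4.8800*32.5370*238.1760 / 0.9770 = 243201.0452 W

243201.0452 W


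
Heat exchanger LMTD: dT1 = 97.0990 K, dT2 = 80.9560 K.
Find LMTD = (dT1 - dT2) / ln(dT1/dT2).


dT1/dT2 = 1.1994
ln(dT1/dT2) = 0.1818
LMTD = 16.1430 / 0.1818 = 88.7830 K

88.7830 K


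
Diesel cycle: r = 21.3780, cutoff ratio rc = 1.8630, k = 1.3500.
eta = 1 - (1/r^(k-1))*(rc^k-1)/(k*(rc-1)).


r^(k-1) = 2.9207
rc^k = 2.3163
eta = 0.6132 = 61.3180%

61.3180%


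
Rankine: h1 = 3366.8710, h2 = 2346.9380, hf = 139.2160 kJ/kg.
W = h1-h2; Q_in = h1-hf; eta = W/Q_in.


W = 1019.9330 kJ/kg
Q_in = 3227.6550 kJ/kg
eta = 0.3160 = 31.5998%

eta = 31.5998%


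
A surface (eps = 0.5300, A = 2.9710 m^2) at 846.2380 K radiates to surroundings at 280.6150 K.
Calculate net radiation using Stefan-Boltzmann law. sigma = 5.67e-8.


T^4 = 5.1283e+11
Tsurr^4 = 6.2007e+09
Q = 0.5300 * 5.67e-8 * 2.9710 * 5.0663e+11 = 45232.2798 W

45232.2798 W


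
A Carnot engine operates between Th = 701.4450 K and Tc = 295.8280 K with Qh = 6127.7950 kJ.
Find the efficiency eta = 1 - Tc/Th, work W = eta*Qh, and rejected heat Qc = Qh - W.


eta = 1 - 295.8280/701.4450 = 0.5783
W = 0.5783 * 6127.7950 = 3543.4536 kJ
Qc = 6127.7950 - 3543.4536 = 2584.3414 kJ

eta = 57.8259%, W = 3543.4536 kJ, Qc = 2584.3414 kJ


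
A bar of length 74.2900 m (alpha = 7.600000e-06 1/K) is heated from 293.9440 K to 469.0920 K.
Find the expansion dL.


dT = 175.1480 K
dL = 7.600000e-06 * 74.2900 * 175.1480 = 0.098889 m
L_final = 74.388889 m

dL = 0.098889 m


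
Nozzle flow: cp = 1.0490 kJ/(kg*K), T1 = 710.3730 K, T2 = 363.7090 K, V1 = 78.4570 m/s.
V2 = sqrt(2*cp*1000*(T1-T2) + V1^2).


dT = 346.6640 K
2*cp*1000*dT = 727301.0720
V1^2 = 6155.5008
V2 = sqrt(733456.5728) = 856.4208 m/s

856.4208 m/s


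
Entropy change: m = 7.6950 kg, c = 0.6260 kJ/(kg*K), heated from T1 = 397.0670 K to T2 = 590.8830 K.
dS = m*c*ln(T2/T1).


T2/T1 = 1.4881
ln(T2/T1) = 0.3975
dS = 7.6950 * 0.6260 * 0.3975 = 1.9148 kJ/K

1.9148 kJ/K


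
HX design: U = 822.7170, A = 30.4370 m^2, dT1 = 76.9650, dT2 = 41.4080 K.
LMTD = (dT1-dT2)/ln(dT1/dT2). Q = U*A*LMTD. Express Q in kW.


LMTD = 57.3614 K
Q = 822.7170 * 30.4370 * 57.3614 = 1436389.2067 W = 1436.3892 kW

1436.3892 kW


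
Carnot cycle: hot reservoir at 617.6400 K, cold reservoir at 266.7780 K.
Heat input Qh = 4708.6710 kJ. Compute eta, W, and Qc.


eta = 1 - 266.7780/617.6400 = 0.5681
W = 0.5681 * 4708.6710 = 2674.8490 kJ
Qc = 4708.6710 - 2674.8490 = 2033.8220 kJ

eta = 56.8069%, W = 2674.8490 kJ, Qc = 2033.8220 kJ


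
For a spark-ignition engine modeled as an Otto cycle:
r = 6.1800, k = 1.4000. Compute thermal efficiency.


r^(k-1) = 2.0720
eta = 1 - 1/2.0720 = 0.5174 = 51.7381%

51.7381%


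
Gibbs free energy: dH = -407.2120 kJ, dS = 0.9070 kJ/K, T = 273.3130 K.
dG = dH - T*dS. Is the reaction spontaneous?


T*dS = 273.3130 * 0.9070 = 247.8949 kJ
dG = -407.2120 - 247.8949 = -655.1069 kJ (spontaneous)

dG = -655.1069 kJ, spontaneous


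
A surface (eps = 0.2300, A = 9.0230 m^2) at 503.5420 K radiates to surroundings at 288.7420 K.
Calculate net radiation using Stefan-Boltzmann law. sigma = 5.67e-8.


T^4 = 6.4290e+10
Tsurr^4 = 6.9509e+09
Q = 0.2300 * 5.67e-8 * 9.0230 * 5.7339e+10 = 6747.0227 W

6747.0227 W


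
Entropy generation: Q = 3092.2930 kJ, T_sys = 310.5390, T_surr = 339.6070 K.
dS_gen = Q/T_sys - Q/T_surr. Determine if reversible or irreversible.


dS_sys = 3092.2930/310.5390 = 9.9578 kJ/K
dS_surr = -3092.2930/339.6070 = -9.1055 kJ/K
dS_gen = 9.9578 - 9.1055 = 0.8523 kJ/K (irreversible)

dS_gen = 0.8523 kJ/K, irreversible


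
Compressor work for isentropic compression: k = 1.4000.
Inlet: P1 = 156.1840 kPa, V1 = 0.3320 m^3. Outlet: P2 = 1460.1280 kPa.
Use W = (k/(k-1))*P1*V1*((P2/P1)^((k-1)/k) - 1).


(k-1)/k = 0.2857
(P2/P1)^exp = 1.8939
W = 3.5000 * 156.1840 * 0.3320 * (1.8939 - 1) = 162.2312 kJ

162.2312 kJ


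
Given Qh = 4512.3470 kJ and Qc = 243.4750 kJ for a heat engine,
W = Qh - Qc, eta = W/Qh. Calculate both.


W = 4512.3470 - 243.4750 = 4268.8720 kJ
eta = 4268.8720 / 4512.3470 = 0.9460 = 94.6042%

W = 4268.8720 kJ, eta = 94.6042%


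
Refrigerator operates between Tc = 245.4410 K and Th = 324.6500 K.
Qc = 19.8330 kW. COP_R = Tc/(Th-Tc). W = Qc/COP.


COP = 245.4410 / 79.2090 = 3.0987
W = 19.8330 / 3.0987 = 6.4005 kW

COP = 3.0987, W = 6.4005 kW


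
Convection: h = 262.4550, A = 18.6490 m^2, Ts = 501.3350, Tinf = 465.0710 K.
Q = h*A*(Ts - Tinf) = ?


dT = 36.2640 K
Q = 262.4550 * 18.6490 * 36.2640 = 177494.9928 W

177494.9928 W


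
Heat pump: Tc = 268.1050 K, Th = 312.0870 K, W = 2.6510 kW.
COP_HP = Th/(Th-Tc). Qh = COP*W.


COP = 312.0870 / 43.9820 = 7.0958
Qh = 7.0958 * 2.6510 = 18.8109 kW

COP = 7.0958, Qh = 18.8109 kW


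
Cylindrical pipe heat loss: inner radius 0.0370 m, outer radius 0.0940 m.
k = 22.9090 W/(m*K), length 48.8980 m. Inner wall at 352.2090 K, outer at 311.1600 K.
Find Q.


dT = 41.0490 K
ln(ro/ri) = 0.9324
Q = 2*pi*22.9090*48.8980*41.0490 / 0.9324 = 309876.1756 W

309876.1756 W


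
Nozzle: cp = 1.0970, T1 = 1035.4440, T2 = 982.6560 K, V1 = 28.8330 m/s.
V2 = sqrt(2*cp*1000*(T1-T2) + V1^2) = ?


dT = 52.7880 K
2*cp*1000*dT = 115816.8720
V1^2 = 831.3419
V2 = sqrt(116648.2139) = 341.5380 m/s

341.5380 m/s


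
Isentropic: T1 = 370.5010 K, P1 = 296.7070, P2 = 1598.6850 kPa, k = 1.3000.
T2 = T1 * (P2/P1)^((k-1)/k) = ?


(k-1)/k = 0.2308
(P2/P1)^exp = 1.4750
T2 = 370.5010 * 1.4750 = 546.4899 K

546.4899 K


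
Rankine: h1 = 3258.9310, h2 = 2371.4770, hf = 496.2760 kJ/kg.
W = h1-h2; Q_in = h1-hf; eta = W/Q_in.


W = 887.4540 kJ/kg
Q_in = 2762.6550 kJ/kg
eta = 0.3212 = 32.1232%

eta = 32.1232%


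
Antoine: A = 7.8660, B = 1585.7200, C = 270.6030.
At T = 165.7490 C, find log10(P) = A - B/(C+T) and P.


C+T = 436.3520
B/(C+T) = 3.6340
log10(P) = 7.8660 - 3.6340 = 4.2320
P = 10^4.2320 = 17059.3086 mmHg

17059.3086 mmHg


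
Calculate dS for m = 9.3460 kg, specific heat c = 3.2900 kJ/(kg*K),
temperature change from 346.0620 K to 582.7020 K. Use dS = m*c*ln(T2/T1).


T2/T1 = 1.6838
ln(T2/T1) = 0.5211
dS = 9.3460 * 3.2900 * 0.5211 = 16.0217 kJ/K

16.0217 kJ/K


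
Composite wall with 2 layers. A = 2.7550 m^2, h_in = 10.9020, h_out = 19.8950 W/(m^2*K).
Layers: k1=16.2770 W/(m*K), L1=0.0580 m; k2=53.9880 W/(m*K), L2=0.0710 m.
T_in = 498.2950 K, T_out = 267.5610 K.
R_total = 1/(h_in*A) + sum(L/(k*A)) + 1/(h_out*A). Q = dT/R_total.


R_conv_in = 1/(10.9020*2.7550) = 0.0333
R_1 = 0.0580/(16.2770*2.7550) = 0.0013
R_2 = 0.0710/(53.9880*2.7550) = 0.0005
R_conv_out = 1/(19.8950*2.7550) = 0.0182
R_total = 0.0533 K/W
Q = 230.7340 / 0.0533 = 4328.1696 W

R_total = 0.0533 K/W, Q = 4328.1696 W


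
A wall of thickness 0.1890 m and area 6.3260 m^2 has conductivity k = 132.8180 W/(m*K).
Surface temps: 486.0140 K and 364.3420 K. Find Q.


dT = 121.6720 K
Q = 132.8180 * 6.3260 * 121.6720 / 0.1890 = 540897.4905 W

540897.4905 W


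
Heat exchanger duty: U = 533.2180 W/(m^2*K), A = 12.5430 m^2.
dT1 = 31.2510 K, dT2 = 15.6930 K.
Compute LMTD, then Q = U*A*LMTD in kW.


LMTD = 22.5859 K
Q = 533.2180 * 12.5430 * 22.5859 = 151058.0111 W = 151.0580 kW

151.0580 kW


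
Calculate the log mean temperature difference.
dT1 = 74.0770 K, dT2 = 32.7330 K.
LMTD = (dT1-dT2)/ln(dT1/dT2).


dT1/dT2 = 2.2631
ln(dT1/dT2) = 0.8167
LMTD = 41.3440 / 0.8167 = 50.6219 K

50.6219 K


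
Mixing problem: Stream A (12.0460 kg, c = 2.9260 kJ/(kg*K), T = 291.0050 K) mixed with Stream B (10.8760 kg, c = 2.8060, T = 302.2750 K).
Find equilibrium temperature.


num = 19481.7810
den = 65.7647
Tf = 296.2348 K

296.2348 K


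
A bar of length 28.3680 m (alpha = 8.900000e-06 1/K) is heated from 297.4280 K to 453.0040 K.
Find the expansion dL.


dT = 155.5760 K
dL = 8.900000e-06 * 28.3680 * 155.5760 = 0.039279 m
L_final = 28.407279 m

dL = 0.039279 m


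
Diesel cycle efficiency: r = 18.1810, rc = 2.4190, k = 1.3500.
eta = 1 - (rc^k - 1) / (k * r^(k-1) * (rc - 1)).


r^(k-1) = 2.7597
rc^k = 3.2954
eta = 0.5658 = 56.5813%

56.5813%


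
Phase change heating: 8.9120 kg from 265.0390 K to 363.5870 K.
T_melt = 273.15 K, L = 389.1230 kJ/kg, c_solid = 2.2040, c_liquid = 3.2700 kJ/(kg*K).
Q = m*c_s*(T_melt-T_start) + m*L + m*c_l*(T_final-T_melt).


Q1 (sensible, solid) = 8.9120 * 2.2040 * 8.1110 = 159.3167 kJ
Q2 (latent) = 8.9120 * 389.1230 = 3467.8642 kJ
Q3 (sensible, liquid) = 8.9120 * 3.2700 * 90.4370 = 2635.5368 kJ
Q_total = 6262.7176 kJ

6262.7176 kJ


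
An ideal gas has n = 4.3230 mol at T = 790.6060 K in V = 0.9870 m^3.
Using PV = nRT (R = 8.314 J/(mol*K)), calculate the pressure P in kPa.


P = nRT/V = 4.3230 * 8.314 * 790.6060 / 0.9870
= 28415.5039 / 0.9870 = 28789.7709 Pa = 28.7898 kPa

28.7898 kPa


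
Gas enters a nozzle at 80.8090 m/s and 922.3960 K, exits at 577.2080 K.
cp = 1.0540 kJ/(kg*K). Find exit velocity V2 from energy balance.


dT = 345.1880 K
2*cp*1000*dT = 727656.3040
V1^2 = 6530.0945
V2 = sqrt(734186.3985) = 856.8468 m/s

856.8468 m/s


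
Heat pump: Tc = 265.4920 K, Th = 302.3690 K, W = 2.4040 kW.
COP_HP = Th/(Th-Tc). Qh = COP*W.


COP = 302.3690 / 36.8770 = 8.1994
Qh = 8.1994 * 2.4040 = 19.7113 kW

COP = 8.1994, Qh = 19.7113 kW


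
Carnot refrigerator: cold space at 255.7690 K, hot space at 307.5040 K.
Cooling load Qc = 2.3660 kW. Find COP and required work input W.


COP = 255.7690 / 51.7350 = 4.9438
W = 2.3660 / 4.9438 = 0.4786 kW

COP = 4.9438, W = 0.4786 kW


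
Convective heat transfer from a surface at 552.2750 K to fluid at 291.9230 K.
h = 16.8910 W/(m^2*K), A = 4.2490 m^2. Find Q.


dT = 260.3520 K
Q = 16.8910 * 4.2490 * 260.3520 = 18685.4263 W

18685.4263 W


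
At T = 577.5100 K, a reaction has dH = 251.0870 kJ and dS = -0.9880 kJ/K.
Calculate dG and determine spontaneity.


T*dS = 577.5100 * -0.9880 = -570.5799 kJ
dG = 251.0870 + 570.5799 = 821.6669 kJ (non-spontaneous)

dG = 821.6669 kJ, non-spontaneous


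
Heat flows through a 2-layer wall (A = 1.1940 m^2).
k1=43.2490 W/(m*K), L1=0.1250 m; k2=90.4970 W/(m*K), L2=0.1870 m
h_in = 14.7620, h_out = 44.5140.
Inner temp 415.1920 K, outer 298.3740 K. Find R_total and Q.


R_conv_in = 1/(14.7620*1.1940) = 0.0567
R_1 = 0.1250/(43.2490*1.1940) = 0.0024
R_2 = 0.1870/(90.4970*1.1940) = 0.0017
R_conv_out = 1/(44.5140*1.1940) = 0.0188
R_total = 0.0797 K/W
Q = 116.8180 / 0.0797 = 1465.7038 W

R_total = 0.0797 K/W, Q = 1465.7038 W


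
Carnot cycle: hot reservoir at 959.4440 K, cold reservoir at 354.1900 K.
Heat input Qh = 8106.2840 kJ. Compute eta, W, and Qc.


eta = 1 - 354.1900/959.4440 = 0.6308
W = 0.6308 * 8106.2840 = 5113.7542 kJ
Qc = 8106.2840 - 5113.7542 = 2992.5298 kJ

eta = 63.0838%, W = 5113.7542 kJ, Qc = 2992.5298 kJ


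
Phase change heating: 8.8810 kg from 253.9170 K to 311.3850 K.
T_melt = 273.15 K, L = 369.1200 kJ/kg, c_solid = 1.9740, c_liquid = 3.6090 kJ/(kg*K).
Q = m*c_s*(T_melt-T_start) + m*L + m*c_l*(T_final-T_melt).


Q1 (sensible, solid) = 8.8810 * 1.9740 * 19.2330 = 337.1755 kJ
Q2 (latent) = 8.8810 * 369.1200 = 3278.1547 kJ
Q3 (sensible, liquid) = 8.8810 * 3.6090 * 38.2350 = 1225.4902 kJ
Q_total = 4840.8205 kJ

4840.8205 kJ


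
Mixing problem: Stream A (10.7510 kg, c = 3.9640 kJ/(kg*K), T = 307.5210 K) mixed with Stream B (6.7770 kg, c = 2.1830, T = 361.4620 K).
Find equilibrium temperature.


num = 18453.1493
den = 57.4112
Tf = 321.4210 K

321.4210 K


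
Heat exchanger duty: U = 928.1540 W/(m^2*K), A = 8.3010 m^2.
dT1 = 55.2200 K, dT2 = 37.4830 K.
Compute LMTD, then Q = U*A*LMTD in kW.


LMTD = 45.7803 K
Q = 928.1540 * 8.3010 * 45.7803 = 352718.9004 W = 352.7189 kW

352.7189 kW


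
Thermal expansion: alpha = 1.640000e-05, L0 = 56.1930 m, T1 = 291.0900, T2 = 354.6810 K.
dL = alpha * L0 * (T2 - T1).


dT = 63.5910 K
dL = 1.640000e-05 * 56.1930 * 63.5910 = 0.058603 m
L_final = 56.251603 m

dL = 0.058603 m


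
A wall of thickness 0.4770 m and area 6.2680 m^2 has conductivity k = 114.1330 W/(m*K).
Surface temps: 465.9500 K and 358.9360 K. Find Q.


dT = 107.0140 K
Q = 114.1330 * 6.2680 * 107.0140 / 0.4770 = 160495.3445 W

160495.3445 W


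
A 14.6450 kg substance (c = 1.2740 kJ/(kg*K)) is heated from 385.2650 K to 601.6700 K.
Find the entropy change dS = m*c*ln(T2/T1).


T2/T1 = 1.5617
ln(T2/T1) = 0.4458
dS = 14.6450 * 1.2740 * 0.4458 = 8.3172 kJ/K

8.3172 kJ/K


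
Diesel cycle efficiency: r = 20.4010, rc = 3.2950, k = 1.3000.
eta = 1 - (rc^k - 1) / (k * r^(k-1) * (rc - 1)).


r^(k-1) = 2.4711
rc^k = 4.7121
eta = 0.4965 = 49.6505%

49.6505%


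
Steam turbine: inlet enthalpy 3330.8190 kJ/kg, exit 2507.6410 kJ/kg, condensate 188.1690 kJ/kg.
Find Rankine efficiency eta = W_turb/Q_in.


W = 823.1780 kJ/kg
Q_in = 3142.6500 kJ/kg
eta = 0.2619 = 26.1938%

eta = 26.1938%


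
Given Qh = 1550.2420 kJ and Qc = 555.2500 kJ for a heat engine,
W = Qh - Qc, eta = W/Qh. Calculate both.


W = 1550.2420 - 555.2500 = 994.9920 kJ
eta = 994.9920 / 1550.2420 = 0.6418 = 64.1830%

W = 994.9920 kJ, eta = 64.1830%


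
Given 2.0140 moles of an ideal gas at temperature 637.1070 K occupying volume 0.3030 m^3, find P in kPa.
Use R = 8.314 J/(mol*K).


P = nRT/V = 2.0140 * 8.314 * 637.1070 / 0.3030
= 10667.9719 / 0.3030 = 35207.8281 Pa = 35.2078 kPa

35.2078 kPa


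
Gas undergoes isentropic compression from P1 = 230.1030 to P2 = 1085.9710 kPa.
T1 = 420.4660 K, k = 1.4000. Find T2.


(k-1)/k = 0.2857
(P2/P1)^exp = 1.5579
T2 = 420.4660 * 1.5579 = 655.0472 K

655.0472 K


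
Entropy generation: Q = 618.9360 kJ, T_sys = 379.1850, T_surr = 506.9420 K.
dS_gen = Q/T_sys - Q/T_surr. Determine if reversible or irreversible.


dS_sys = 618.9360/379.1850 = 1.6323 kJ/K
dS_surr = -618.9360/506.9420 = -1.2209 kJ/K
dS_gen = 1.6323 - 1.2209 = 0.4114 kJ/K (irreversible)

dS_gen = 0.4114 kJ/K, irreversible


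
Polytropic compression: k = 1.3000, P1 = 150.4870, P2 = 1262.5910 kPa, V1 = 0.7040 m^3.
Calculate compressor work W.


(k-1)/k = 0.2308
(P2/P1)^exp = 1.6337
W = 4.3333 * 150.4870 * 0.7040 * (1.6337 - 1) = 290.9294 kJ

290.9294 kJ


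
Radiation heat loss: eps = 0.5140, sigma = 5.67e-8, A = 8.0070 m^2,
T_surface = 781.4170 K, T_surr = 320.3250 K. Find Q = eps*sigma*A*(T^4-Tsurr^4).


T^4 = 3.7285e+11
Tsurr^4 = 1.0528e+10
Q = 0.5140 * 5.67e-8 * 8.0070 * 3.6232e+11 = 84548.7903 W

84548.7903 W


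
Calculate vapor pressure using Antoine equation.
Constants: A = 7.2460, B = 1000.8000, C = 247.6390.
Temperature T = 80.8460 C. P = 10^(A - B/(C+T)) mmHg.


C+T = 328.4850
B/(C+T) = 3.0467
log10(P) = 7.2460 - 3.0467 = 4.1993
P = 10^4.1993 = 15822.8801 mmHg

15822.8801 mmHg


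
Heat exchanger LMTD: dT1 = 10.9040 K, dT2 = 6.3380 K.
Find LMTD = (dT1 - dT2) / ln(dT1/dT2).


dT1/dT2 = 1.7204
ln(dT1/dT2) = 0.5426
LMTD = 4.5660 / 0.5426 = 8.4156 K

8.4156 K


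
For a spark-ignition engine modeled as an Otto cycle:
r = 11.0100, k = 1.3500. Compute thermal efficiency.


r^(k-1) = 2.3154
eta = 1 - 1/2.3154 = 0.5681 = 56.8109%

56.8109%


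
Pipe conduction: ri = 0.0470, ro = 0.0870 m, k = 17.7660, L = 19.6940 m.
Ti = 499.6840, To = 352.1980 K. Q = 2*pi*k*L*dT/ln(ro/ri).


dT = 147.4860 K
ln(ro/ri) = 0.6158
Q = 2*pi*17.7660*19.6940*147.4860 / 0.6158 = 526553.3968 W

526553.3968 W


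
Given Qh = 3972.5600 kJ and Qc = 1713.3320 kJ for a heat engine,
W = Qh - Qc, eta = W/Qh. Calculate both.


W = 3972.5600 - 1713.3320 = 2259.2280 kJ
eta = 2259.2280 / 3972.5600 = 0.5687 = 56.8708%

W = 2259.2280 kJ, eta = 56.8708%


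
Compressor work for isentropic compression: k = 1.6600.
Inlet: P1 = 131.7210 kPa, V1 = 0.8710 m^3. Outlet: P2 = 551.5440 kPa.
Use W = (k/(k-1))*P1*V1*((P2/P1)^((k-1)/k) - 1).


(k-1)/k = 0.3976
(P2/P1)^exp = 1.7671
W = 2.5152 * 131.7210 * 0.8710 * (1.7671 - 1) = 221.3671 kJ

221.3671 kJ


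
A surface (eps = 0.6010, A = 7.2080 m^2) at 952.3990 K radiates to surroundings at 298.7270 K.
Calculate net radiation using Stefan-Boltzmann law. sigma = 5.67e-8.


T^4 = 8.2276e+11
Tsurr^4 = 7.9634e+09
Q = 0.6010 * 5.67e-8 * 7.2080 * 8.1480e+11 = 200135.4866 W

200135.4866 W


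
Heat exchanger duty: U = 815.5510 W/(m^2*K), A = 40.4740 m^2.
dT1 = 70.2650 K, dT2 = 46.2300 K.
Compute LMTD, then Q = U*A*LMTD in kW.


LMTD = 57.4114 K
Q = 815.5510 * 40.4740 * 57.4114 = 1895071.5162 W = 1895.0715 kW

1895.0715 kW


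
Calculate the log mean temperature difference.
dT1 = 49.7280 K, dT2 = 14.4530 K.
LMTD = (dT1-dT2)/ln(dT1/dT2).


dT1/dT2 = 3.4407
ln(dT1/dT2) = 1.2357
LMTD = 35.2750 / 1.2357 = 28.5474 K

28.5474 K


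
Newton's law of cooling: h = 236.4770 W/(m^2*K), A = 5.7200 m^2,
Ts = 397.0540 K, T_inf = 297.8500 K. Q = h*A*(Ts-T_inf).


dT = 99.2040 K
Q = 236.4770 * 5.7200 * 99.2040 = 134188.1358 W

134188.1358 W


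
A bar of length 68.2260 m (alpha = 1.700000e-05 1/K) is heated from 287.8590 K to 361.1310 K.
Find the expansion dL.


dT = 73.2720 K
dL = 1.700000e-05 * 68.2260 * 73.2720 = 0.084984 m
L_final = 68.310984 m

dL = 0.084984 m


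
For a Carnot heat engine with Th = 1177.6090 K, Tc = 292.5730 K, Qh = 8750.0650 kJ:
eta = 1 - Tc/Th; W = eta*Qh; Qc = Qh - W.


eta = 1 - 292.5730/1177.6090 = 0.7516
W = 0.7516 * 8750.0650 = 6576.1407 kJ
Qc = 8750.0650 - 6576.1407 = 2173.9243 kJ

eta = 75.1553%, W = 6576.1407 kJ, Qc = 2173.9243 kJ


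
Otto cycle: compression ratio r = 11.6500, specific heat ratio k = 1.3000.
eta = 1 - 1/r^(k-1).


r^(k-1) = 2.0888
eta = 1 - 1/2.0888 = 0.5213 = 52.1257%

52.1257%


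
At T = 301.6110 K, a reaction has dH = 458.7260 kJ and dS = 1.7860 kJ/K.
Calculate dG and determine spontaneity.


T*dS = 301.6110 * 1.7860 = 538.6772 kJ
dG = 458.7260 - 538.6772 = -79.9512 kJ (spontaneous)

dG = -79.9512 kJ, spontaneous


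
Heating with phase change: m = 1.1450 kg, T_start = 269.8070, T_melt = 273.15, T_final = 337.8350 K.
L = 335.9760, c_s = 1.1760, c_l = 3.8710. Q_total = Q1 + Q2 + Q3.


Q1 (sensible, solid) = 1.1450 * 1.1760 * 3.3430 = 4.5014 kJ
Q2 (latent) = 1.1450 * 335.9760 = 384.6925 kJ
Q3 (sensible, liquid) = 1.1450 * 3.8710 * 64.6850 = 286.7030 kJ
Q_total = 675.8969 kJ

675.8969 kJ


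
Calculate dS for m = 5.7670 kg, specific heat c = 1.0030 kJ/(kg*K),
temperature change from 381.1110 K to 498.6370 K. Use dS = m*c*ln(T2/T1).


T2/T1 = 1.3084
ln(T2/T1) = 0.2688
dS = 5.7670 * 1.0030 * 0.2688 = 1.5547 kJ/K

1.5547 kJ/K


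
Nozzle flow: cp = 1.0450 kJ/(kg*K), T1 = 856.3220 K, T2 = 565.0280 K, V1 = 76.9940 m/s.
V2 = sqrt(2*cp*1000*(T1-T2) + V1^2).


dT = 291.2940 K
2*cp*1000*dT = 608804.4600
V1^2 = 5928.0760
V2 = sqrt(614732.5360) = 784.0488 m/s

784.0488 m/s


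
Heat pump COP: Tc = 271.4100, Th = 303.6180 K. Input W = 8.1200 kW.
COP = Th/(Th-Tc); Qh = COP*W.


COP = 303.6180 / 32.2080 = 9.4268
Qh = 9.4268 * 8.1200 = 76.5455 kW

COP = 9.4268, Qh = 76.5455 kW


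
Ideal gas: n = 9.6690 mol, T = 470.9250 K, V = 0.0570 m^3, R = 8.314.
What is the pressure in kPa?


P = nRT/V = 9.6690 * 8.314 * 470.9250 / 0.0570
= 37856.7500 / 0.0570 = 664153.5084 Pa = 664.1535 kPa

664.1535 kPa


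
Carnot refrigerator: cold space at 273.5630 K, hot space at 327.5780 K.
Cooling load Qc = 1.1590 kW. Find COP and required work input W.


COP = 273.5630 / 54.0150 = 5.0646
W = 1.1590 / 5.0646 = 0.2288 kW

COP = 5.0646, W = 0.2288 kW


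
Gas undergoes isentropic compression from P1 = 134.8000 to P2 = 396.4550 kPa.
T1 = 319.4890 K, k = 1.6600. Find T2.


(k-1)/k = 0.3976
(P2/P1)^exp = 1.5356
T2 = 319.4890 * 1.5356 = 490.6012 K

490.6012 K


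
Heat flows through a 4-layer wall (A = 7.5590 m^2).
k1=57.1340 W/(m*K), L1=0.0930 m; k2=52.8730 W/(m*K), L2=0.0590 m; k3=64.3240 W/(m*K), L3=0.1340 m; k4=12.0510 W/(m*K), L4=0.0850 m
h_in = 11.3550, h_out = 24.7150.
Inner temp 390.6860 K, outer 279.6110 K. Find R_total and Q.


R_conv_in = 1/(11.3550*7.5590) = 0.0117
R_1 = 0.0930/(57.1340*7.5590) = 0.0002
R_2 = 0.0590/(52.8730*7.5590) = 0.0001
R_3 = 0.1340/(64.3240*7.5590) = 0.0003
R_4 = 0.0850/(12.0510*7.5590) = 0.0009
R_conv_out = 1/(24.7150*7.5590) = 0.0054
R_total = 0.0186 K/W
Q = 111.0750 / 0.0186 = 5979.8134 W

R_total = 0.0186 K/W, Q = 5979.8134 W


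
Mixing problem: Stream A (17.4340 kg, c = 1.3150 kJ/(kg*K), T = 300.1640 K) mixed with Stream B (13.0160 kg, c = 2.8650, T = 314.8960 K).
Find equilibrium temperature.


num = 18624.2092
den = 60.2165
Tf = 309.2872 K

309.2872 K


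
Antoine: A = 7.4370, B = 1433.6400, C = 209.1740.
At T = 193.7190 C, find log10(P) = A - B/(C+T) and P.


C+T = 402.8930
B/(C+T) = 3.5584
log10(P) = 7.4370 - 3.5584 = 3.8786
P = 10^3.8786 = 7561.9860 mmHg

7561.9860 mmHg


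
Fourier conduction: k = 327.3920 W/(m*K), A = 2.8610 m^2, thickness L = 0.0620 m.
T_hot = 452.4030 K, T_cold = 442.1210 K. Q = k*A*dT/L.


dT = 10.2820 K
Q = 327.3920 * 2.8610 * 10.2820 / 0.0620 = 155335.8974 W

155335.8974 W


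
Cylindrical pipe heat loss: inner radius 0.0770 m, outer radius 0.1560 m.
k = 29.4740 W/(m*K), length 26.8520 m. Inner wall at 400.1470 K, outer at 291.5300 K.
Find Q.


dT = 108.6170 K
ln(ro/ri) = 0.7061
Q = 2*pi*29.4740*26.8520*108.6170 / 0.7061 = 764993.1952 W

764993.1952 W


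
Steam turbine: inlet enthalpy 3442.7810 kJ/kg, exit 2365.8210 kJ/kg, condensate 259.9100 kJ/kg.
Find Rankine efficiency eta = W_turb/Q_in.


W = 1076.9600 kJ/kg
Q_in = 3182.8710 kJ/kg
eta = 0.3384 = 33.8361%

eta = 33.8361%


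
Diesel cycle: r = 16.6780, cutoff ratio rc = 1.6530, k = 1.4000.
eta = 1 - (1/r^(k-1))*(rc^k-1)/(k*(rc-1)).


r^(k-1) = 3.0822
rc^k = 2.0211
eta = 0.6376 = 63.7625%

63.7625%


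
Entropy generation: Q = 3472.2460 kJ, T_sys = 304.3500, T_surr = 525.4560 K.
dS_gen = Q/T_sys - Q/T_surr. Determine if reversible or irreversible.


dS_sys = 3472.2460/304.3500 = 11.4087 kJ/K
dS_surr = -3472.2460/525.4560 = -6.6081 kJ/K
dS_gen = 11.4087 - 6.6081 = 4.8007 kJ/K (irreversible)

dS_gen = 4.8007 kJ/K, irreversible


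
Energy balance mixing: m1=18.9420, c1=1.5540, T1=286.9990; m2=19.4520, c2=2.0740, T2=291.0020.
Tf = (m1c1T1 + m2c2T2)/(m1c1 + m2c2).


num = 20188.0887
den = 69.7793
Tf = 289.3134 K

289.3134 K


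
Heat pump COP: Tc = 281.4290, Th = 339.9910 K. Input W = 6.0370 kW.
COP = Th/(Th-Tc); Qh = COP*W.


COP = 339.9910 / 58.5620 = 5.8057
Qh = 5.8057 * 6.0370 = 35.0488 kW

COP = 5.8057, Qh = 35.0488 kW


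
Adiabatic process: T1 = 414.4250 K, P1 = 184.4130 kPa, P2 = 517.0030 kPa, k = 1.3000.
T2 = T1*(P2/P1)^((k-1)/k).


(k-1)/k = 0.2308
(P2/P1)^exp = 1.2686
T2 = 414.4250 * 1.2686 = 525.7287 K

525.7287 K


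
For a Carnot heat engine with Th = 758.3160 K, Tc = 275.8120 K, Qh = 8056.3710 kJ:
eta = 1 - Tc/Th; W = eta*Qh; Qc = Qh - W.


eta = 1 - 275.8120/758.3160 = 0.6363
W = 0.6363 * 8056.3710 = 5126.1364 kJ
Qc = 8056.3710 - 5126.1364 = 2930.2346 kJ

eta = 63.6284%, W = 5126.1364 kJ, Qc = 2930.2346 kJ


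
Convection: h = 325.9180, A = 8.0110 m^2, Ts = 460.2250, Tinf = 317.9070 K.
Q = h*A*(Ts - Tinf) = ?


dT = 142.3180 K
Q = 325.9180 * 8.0110 * 142.3180 = 371582.2074 W

371582.2074 W


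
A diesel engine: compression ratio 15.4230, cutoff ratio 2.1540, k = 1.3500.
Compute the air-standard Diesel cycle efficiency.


r^(k-1) = 2.6053
rc^k = 2.8176
eta = 0.5522 = 55.2180%

55.2180%


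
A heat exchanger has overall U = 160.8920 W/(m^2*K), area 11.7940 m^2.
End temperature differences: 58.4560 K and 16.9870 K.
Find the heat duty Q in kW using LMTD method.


LMTD = 33.5557 K
Q = 160.8920 * 11.7940 * 33.5557 = 63673.9530 W = 63.6740 kW

63.6740 kW


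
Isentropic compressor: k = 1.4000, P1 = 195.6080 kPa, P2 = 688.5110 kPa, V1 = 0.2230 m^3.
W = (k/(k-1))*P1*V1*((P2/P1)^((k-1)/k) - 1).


(k-1)/k = 0.2857
(P2/P1)^exp = 1.4327
W = 3.5000 * 195.6080 * 0.2230 * (1.4327 - 1) = 66.0584 kJ

66.0584 kJ


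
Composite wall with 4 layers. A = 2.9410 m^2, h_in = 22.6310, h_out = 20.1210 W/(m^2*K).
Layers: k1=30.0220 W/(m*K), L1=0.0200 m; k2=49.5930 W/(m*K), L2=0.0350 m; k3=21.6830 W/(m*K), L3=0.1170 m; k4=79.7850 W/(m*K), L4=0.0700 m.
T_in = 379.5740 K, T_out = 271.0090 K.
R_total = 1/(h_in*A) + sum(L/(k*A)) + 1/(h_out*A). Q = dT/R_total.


R_conv_in = 1/(22.6310*2.9410) = 0.0150
R_1 = 0.0200/(30.0220*2.9410) = 0.0002
R_2 = 0.0350/(49.5930*2.9410) = 0.0002
R_3 = 0.1170/(21.6830*2.9410) = 0.0018
R_4 = 0.0700/(79.7850*2.9410) = 0.0003
R_conv_out = 1/(20.1210*2.9410) = 0.0169
R_total = 0.0345 K/W
Q = 108.5650 / 0.0345 = 3144.7286 W

R_total = 0.0345 K/W, Q = 3144.7286 W


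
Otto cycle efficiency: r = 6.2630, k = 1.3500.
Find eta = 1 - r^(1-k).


r^(k-1) = 1.9005
eta = 1 - 1/1.9005 = 0.4738 = 47.3830%

47.3830%


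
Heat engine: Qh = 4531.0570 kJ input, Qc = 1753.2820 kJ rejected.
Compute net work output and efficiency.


W = 4531.0570 - 1753.2820 = 2777.7750 kJ
eta = 2777.7750 / 4531.0570 = 0.6131 = 61.3052%

W = 2777.7750 kJ, eta = 61.3052%


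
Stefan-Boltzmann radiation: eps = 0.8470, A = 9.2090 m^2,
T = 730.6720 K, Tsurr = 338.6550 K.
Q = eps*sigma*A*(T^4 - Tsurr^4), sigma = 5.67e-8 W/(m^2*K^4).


T^4 = 2.8503e+11
Tsurr^4 = 1.3153e+10
Q = 0.8470 * 5.67e-8 * 9.2090 * 2.7188e+11 = 120240.4009 W

120240.4009 W


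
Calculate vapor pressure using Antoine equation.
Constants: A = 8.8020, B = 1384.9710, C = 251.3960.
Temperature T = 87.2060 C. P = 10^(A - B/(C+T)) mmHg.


C+T = 338.6020
B/(C+T) = 4.0903
log10(P) = 8.8020 - 4.0903 = 4.7117
P = 10^4.7117 = 51491.7540 mmHg

51491.7540 mmHg


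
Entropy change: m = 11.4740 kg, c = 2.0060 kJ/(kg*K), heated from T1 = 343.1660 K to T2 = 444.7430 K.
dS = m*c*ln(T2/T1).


T2/T1 = 1.2960
ln(T2/T1) = 0.2593
dS = 11.4740 * 2.0060 * 0.2593 = 5.9679 kJ/K

5.9679 kJ/K


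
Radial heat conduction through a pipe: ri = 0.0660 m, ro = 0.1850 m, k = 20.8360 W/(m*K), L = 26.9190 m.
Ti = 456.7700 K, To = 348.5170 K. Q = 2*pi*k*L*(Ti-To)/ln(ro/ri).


dT = 108.2530 K
ln(ro/ri) = 1.0307
Q = 2*pi*20.8360*26.9190*108.2530 / 1.0307 = 370135.1653 W

370135.1653 W


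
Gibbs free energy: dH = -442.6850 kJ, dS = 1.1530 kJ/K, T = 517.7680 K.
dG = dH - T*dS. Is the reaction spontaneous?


T*dS = 517.7680 * 1.1530 = 596.9865 kJ
dG = -442.6850 - 596.9865 = -1039.6715 kJ (spontaneous)

dG = -1039.6715 kJ, spontaneous


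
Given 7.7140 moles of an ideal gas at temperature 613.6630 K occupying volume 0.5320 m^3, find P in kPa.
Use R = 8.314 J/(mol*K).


P = nRT/V = 7.7140 * 8.314 * 613.6630 / 0.5320
= 39356.7831 / 0.5320 = 73978.9156 Pa = 73.9789 kPa

73.9789 kPa


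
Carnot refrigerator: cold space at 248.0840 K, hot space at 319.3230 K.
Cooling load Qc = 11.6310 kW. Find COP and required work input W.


COP = 248.0840 / 71.2390 = 3.4824
W = 11.6310 / 3.4824 = 3.3399 kW

COP = 3.4824, W = 3.3399 kW


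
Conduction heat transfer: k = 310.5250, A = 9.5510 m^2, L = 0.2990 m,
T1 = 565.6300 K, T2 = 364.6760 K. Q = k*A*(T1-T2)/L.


dT = 200.9540 K
Q = 310.5250 * 9.5510 * 200.9540 / 0.2990 = 1993291.8106 W

1993291.8106 W


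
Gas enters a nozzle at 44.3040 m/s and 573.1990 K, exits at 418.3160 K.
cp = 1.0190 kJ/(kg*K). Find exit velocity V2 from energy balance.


dT = 154.8830 K
2*cp*1000*dT = 315651.5540
V1^2 = 1962.8444
V2 = sqrt(317614.3984) = 563.5729 m/s

563.5729 m/s


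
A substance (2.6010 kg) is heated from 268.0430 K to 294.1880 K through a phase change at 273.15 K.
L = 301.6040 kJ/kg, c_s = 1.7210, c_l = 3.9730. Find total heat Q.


Q1 (sensible, solid) = 2.6010 * 1.7210 * 5.1070 = 22.8606 kJ
Q2 (latent) = 2.6010 * 301.6040 = 784.4720 kJ
Q3 (sensible, liquid) = 2.6010 * 3.9730 * 21.0380 = 217.4019 kJ
Q_total = 1024.7345 kJ

1024.7345 kJ


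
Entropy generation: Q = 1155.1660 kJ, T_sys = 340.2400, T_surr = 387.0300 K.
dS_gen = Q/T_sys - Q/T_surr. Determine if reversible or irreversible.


dS_sys = 1155.1660/340.2400 = 3.3952 kJ/K
dS_surr = -1155.1660/387.0300 = -2.9847 kJ/K
dS_gen = 3.3952 - 2.9847 = 0.4105 kJ/K (irreversible)

dS_gen = 0.4105 kJ/K, irreversible


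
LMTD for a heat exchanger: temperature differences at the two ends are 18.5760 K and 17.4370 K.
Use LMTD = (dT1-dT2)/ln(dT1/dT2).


dT1/dT2 = 1.0653
ln(dT1/dT2) = 0.0633
LMTD = 1.1390 / 0.0633 = 18.0005 K

18.0005 K


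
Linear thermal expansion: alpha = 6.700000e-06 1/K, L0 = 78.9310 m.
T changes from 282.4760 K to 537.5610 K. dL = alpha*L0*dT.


dT = 255.0850 K
dL = 6.700000e-06 * 78.9310 * 255.0850 = 0.134899 m
L_final = 79.065899 m

dL = 0.134899 m


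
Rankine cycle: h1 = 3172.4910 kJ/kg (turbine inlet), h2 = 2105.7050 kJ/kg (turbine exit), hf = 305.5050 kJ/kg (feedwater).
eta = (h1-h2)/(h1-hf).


W = 1066.7860 kJ/kg
Q_in = 2866.9860 kJ/kg
eta = 0.3721 = 37.2093%

eta = 37.2093%


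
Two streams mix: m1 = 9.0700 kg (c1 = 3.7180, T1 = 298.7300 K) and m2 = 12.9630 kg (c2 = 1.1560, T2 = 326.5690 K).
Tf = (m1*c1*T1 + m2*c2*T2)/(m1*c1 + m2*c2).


num = 14967.5617
den = 48.7075
Tf = 307.2949 K

307.2949 K


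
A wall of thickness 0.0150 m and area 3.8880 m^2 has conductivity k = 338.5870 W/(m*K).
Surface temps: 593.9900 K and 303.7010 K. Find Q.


dT = 290.2890 K
Q = 338.5870 * 3.8880 * 290.2890 / 0.0150 = 2.5476e+07 W

2.5476e+07 W


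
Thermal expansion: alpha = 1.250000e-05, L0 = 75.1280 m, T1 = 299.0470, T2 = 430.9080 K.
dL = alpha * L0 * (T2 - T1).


dT = 131.8610 K
dL = 1.250000e-05 * 75.1280 * 131.8610 = 0.123831 m
L_final = 75.251831 m

dL = 0.123831 m


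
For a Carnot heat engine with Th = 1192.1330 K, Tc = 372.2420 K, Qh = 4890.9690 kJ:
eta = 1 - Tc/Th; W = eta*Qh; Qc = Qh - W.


eta = 1 - 372.2420/1192.1330 = 0.6878
W = 0.6878 * 4890.9690 = 3363.7702 kJ
Qc = 4890.9690 - 3363.7702 = 1527.1988 kJ

eta = 68.7751%, W = 3363.7702 kJ, Qc = 1527.1988 kJ


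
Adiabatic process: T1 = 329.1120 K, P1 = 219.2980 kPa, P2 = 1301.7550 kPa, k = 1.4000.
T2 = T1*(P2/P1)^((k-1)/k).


(k-1)/k = 0.2857
(P2/P1)^exp = 1.6634
T2 = 329.1120 * 1.6634 = 547.4471 K

547.4471 K


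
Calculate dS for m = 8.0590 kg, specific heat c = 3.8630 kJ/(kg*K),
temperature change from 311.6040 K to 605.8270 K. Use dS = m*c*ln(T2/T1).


T2/T1 = 1.9442
ln(T2/T1) = 0.6649
dS = 8.0590 * 3.8630 * 0.6649 = 20.6984 kJ/K

20.6984 kJ/K


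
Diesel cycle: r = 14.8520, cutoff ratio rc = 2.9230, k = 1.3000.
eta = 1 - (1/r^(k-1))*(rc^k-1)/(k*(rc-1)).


r^(k-1) = 2.2467
rc^k = 4.0325
eta = 0.4601 = 46.0058%

46.0058%


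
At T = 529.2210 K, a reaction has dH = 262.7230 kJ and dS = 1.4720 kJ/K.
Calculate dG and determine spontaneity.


T*dS = 529.2210 * 1.4720 = 779.0133 kJ
dG = 262.7230 - 779.0133 = -516.2903 kJ (spontaneous)

dG = -516.2903 kJ, spontaneous


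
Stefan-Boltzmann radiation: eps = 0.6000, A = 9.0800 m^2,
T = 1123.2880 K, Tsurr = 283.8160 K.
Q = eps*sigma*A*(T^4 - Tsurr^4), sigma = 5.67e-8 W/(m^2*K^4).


T^4 = 1.5921e+12
Tsurr^4 = 6.4885e+09
Q = 0.6000 * 5.67e-8 * 9.0800 * 1.5856e+12 = 489791.2732 W

489791.2732 W


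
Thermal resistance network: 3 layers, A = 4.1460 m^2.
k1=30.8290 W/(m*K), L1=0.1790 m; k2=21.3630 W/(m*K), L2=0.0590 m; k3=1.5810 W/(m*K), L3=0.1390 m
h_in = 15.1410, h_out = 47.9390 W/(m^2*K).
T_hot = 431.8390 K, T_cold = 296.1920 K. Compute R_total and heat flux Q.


R_conv_in = 1/(15.1410*4.1460) = 0.0159
R_1 = 0.1790/(30.8290*4.1460) = 0.0014
R_2 = 0.0590/(21.3630*4.1460) = 0.0007
R_3 = 0.1390/(1.5810*4.1460) = 0.0212
R_conv_out = 1/(47.9390*4.1460) = 0.0050
R_total = 0.0442 K/W
Q = 135.6470 / 0.0442 = 3066.6018 W

R_total = 0.0442 K/W, Q = 3066.6018 W


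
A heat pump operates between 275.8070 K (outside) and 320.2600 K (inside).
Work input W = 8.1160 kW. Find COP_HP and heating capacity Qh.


COP = 320.2600 / 44.4530 = 7.2045
Qh = 7.2045 * 8.1160 = 58.4714 kW

COP = 7.2045, Qh = 58.4714 kW


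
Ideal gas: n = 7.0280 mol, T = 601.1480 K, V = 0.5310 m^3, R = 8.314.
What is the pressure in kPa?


P = nRT/V = 7.0280 * 8.314 * 601.1480 / 0.5310
= 35125.5537 / 0.5310 = 66149.8187 Pa = 66.1498 kPa

66.1498 kPa


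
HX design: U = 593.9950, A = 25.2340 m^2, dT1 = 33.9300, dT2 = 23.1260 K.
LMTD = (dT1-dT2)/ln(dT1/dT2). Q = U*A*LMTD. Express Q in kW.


LMTD = 28.1837 K
Q = 593.9950 * 25.2340 * 28.1837 = 422441.9114 W = 422.4419 kW

422.4419 kW


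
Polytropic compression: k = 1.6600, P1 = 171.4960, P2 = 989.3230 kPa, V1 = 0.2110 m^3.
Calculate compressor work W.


(k-1)/k = 0.3976
(P2/P1)^exp = 2.0072
W = 2.5152 * 171.4960 * 0.2110 * (2.0072 - 1) = 91.6715 kJ

91.6715 kJ


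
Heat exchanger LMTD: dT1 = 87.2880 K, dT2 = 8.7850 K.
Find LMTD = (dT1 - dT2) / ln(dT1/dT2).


dT1/dT2 = 9.9360
ln(dT1/dT2) = 2.2962
LMTD = 78.5030 / 2.2962 = 34.1887 K

34.1887 K


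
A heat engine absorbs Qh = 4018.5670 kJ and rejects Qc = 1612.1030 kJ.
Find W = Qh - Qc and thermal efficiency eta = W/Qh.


W = 4018.5670 - 1612.1030 = 2406.4640 kJ
eta = 2406.4640 / 4018.5670 = 0.5988 = 59.8836%

W = 2406.4640 kJ, eta = 59.8836%


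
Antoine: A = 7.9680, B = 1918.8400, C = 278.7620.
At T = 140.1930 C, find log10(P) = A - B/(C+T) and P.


C+T = 418.9550
B/(C+T) = 4.5801
log10(P) = 7.9680 - 4.5801 = 3.3879
P = 10^3.3879 = 2443.0801 mmHg

2443.0801 mmHg


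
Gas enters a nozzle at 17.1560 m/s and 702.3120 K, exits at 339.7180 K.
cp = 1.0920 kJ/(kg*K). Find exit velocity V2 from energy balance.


dT = 362.5940 K
2*cp*1000*dT = 791905.2960
V1^2 = 294.3283
V2 = sqrt(792199.6243) = 890.0560 m/s

890.0560 m/s


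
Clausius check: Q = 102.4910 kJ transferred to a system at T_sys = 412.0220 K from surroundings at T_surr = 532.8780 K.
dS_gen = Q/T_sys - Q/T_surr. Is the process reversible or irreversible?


dS_sys = 102.4910/412.0220 = 0.2488 kJ/K
dS_surr = -102.4910/532.8780 = -0.1923 kJ/K
dS_gen = 0.2488 - 0.1923 = 0.0564 kJ/K (irreversible)

dS_gen = 0.0564 kJ/K, irreversible


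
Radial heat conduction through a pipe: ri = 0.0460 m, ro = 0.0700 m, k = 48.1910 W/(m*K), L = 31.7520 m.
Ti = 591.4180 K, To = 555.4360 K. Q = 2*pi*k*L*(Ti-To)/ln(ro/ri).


dT = 35.9820 K
ln(ro/ri) = 0.4199
Q = 2*pi*48.1910*31.7520*35.9820 / 0.4199 = 823956.0680 W

823956.0680 W


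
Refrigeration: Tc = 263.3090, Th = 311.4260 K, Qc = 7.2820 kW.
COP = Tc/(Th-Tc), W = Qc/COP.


COP = 263.3090 / 48.1170 = 5.4723
W = 7.2820 / 5.4723 = 1.3307 kW

COP = 5.4723, W = 1.3307 kW


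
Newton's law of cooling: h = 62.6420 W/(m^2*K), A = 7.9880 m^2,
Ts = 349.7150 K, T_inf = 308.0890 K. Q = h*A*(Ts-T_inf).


dT = 41.6260 K
Q = 62.6420 * 7.9880 * 41.6260 = 20828.9967 W

20828.9967 W


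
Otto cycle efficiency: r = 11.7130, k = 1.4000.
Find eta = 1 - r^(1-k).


r^(k-1) = 2.6759
eta = 1 - 1/2.6759 = 0.6263 = 62.6292%

62.6292%


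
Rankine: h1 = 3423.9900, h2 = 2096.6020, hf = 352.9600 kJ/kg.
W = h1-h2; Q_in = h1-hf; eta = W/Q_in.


W = 1327.3880 kJ/kg
Q_in = 3071.0300 kJ/kg
eta = 0.4322 = 43.2229%

eta = 43.2229%


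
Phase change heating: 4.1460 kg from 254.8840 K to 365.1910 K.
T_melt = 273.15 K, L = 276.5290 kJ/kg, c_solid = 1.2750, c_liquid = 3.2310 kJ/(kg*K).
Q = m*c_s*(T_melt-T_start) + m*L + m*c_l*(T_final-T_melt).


Q1 (sensible, solid) = 4.1460 * 1.2750 * 18.2660 = 96.5568 kJ
Q2 (latent) = 4.1460 * 276.5290 = 1146.4892 kJ
Q3 (sensible, liquid) = 4.1460 * 3.2310 * 92.0410 = 1232.9560 kJ
Q_total = 2476.0021 kJ

2476.0021 kJ


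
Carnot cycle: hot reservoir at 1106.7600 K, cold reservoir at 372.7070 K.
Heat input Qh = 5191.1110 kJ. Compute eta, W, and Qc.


eta = 1 - 372.7070/1106.7600 = 0.6632
W = 0.6632 * 5191.1110 = 3442.9782 kJ
Qc = 5191.1110 - 3442.9782 = 1748.1328 kJ

eta = 66.3245%, W = 3442.9782 kJ, Qc = 1748.1328 kJ


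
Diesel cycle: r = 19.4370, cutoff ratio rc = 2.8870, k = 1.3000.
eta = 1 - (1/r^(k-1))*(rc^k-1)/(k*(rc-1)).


r^(k-1) = 2.4355
rc^k = 3.9681
eta = 0.5032 = 50.3211%

50.3211%


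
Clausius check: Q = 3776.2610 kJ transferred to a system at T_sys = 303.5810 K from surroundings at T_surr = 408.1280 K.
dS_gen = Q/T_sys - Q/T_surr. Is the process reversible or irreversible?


dS_sys = 3776.2610/303.5810 = 12.4391 kJ/K
dS_surr = -3776.2610/408.1280 = -9.2526 kJ/K
dS_gen = 12.4391 - 9.2526 = 3.1864 kJ/K (irreversible)

dS_gen = 3.1864 kJ/K, irreversible


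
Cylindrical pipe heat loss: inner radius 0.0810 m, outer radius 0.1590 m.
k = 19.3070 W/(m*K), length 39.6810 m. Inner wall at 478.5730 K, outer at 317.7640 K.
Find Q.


dT = 160.8090 K
ln(ro/ri) = 0.6745
Q = 2*pi*19.3070*39.6810*160.8090 / 0.6745 = 1147716.4735 W

1147716.4735 W
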